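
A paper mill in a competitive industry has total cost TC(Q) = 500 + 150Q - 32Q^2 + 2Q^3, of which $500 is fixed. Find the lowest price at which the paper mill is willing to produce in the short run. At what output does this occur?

$22 per unit, at Q = 8

The shutdown price is the minimum of AVC. VC = 150Q - 32Q^2 + 2Q^3, so AVC = 150 - 32Q + 2Q^2.
At the minimum of AVC, MC = AVC. MC = 150 - 64Q + 6Q^2; setting MC = AVC gives 4Q^2 - 32Q = 0, so Q = 8. min AVC = 22.
So the shutdown price is $22.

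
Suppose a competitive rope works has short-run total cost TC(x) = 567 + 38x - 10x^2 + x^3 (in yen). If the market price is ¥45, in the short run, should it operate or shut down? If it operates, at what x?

Produce at x = 7

From TC, MC = TC'(x) = 38 - 20x + 3x^2 and AVC = VC/x = 38 - 10x + x^2.
AVC hits its minimum where MC = AVC, at x = 5, giving min AVC = 38 - 10·5 + 5^2 = ¥13.
Because ¥45 ≥ ¥13, revenue can cover variable cost; the firm operates.
Solving P = MC: -7 - 20x + 3x^2 = 0 ⇒ x = -1/3 or 7. On the upward-sloping branch, x* = 7.
Check: AVC at x = 7 is ¥17 ≤ P, so revenue covers variable cost.
Profit = P·x − TC = 45·7 − 686 = -¥371, a loss, but smaller than the ¥567 fixed cost the firm would lose by shutting down.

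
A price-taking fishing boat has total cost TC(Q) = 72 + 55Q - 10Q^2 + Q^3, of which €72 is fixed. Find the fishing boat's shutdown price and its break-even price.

AVC = 55 - 10Q + Q^2; minimized at Q = 5, giving min AVC = €30. That is the shutdown price.
ATC = 72/Q + 55 - 10Q + Q^2. Setting dATC/dQ = −72/Q^2 − 10 + 2Q = 0 gives Q = 6 (since 2·6^3 − 10·6^2 = 72).
min ATC = 72/6 + 55 − 10·6 + 6^2 = €43. That is the break-even price.
Between these two prices the firm operates at a loss; above €43 it earns a profit.

Shutdown price = €30; break-even price = €43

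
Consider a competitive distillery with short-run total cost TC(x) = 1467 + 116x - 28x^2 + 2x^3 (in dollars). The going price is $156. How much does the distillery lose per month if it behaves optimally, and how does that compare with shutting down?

Profit = -$267 at x = 10

AVC = 116 - 28x + 2x^2; min AVC = $18 at x = 7. Since P = $156 ≥ min AVC, the firm produces.
MC = 116 - 56x + 6x^2. Setting P = MC and taking the root on the rising branch gives x* = 10.
TR = 156·10 = 1560. TC = 1467 + 360 = 1827. Profit = 1560 − 1827 = -$267.
Shutting down would mean losing the fixed cost of $1467, so operating at a loss of $267 is better by $1200.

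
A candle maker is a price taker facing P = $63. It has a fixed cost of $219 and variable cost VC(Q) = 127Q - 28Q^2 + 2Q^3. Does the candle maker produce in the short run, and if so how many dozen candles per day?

Strip out fixed cost: VC = 127Q - 28Q^2 + 2Q^3. Then AVC = 127 - 28Q + 2Q^2 and MC = 127 - 56Q + 6Q^2.
The AVC parabola has its vertex at Q = 28/4 = 7, where AVC = 127 - 28·7 + 2·7^2 = $29.
Because $63 ≥ $29, revenue can cover variable cost; the firm operates.
Solving P = MC: 64 - 56Q + 6Q^2 = 0 ⇒ Q = 4/3 or 8. On the upward-sloping branch, Q* = 8.
Check: AVC at Q = 8 is $31 ≤ P, so revenue covers variable cost.
Profit = P·Q − TC = 63·8 − 467 = $37.

Produce at Q = 8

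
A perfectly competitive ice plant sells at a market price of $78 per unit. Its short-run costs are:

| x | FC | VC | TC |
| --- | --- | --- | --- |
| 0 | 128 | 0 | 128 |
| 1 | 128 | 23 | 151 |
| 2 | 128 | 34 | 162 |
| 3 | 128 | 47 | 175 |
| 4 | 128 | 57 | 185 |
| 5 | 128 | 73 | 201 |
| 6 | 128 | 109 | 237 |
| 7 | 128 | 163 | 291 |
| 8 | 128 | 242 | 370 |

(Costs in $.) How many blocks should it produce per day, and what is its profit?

Tabulate TR − TC: x=0: -128; x=1: -73; x=2: -6; x=3: 59; x=4: 127; x=5: 189; x=6: 231; x=7: 255; x=8: 254.
Profit is maximized at x = 7. AVC there is 163/7 = $23.29 ≤ P, so producing beats shutting down (which would give -$128).

x = 7; profit = $255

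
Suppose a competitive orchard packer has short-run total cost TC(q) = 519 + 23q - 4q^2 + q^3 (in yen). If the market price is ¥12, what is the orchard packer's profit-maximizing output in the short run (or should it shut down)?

From TC, MC = TC'(q) = 23 - 8q + 3q^2 and AVC = VC/q = 23 - 4q + q^2.
AVC hits its minimum where MC = AVC, at q = 2, giving min AVC = 23 - 4·2 + 2^2 = ¥19.
With P < min AVC (¥12 < ¥19), every unit sold adds to the loss.
Best response: produce nothing and absorb the ¥519 fixed cost.

Shut down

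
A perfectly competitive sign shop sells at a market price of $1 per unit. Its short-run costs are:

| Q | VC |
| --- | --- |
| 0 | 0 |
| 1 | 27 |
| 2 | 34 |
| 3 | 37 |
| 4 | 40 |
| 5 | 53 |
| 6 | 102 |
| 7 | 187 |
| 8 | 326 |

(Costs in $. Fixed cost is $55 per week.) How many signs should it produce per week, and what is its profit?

Q = 0 (shut down); profit = -$55

Compute π = P·Q − TC at each output: Q=0: -55; Q=1: -81; Q=2: -87; Q=3: -89; Q=4: -91; Q=5: -103; Q=6: -151; Q=7: -235; Q=8: -373.
Profit is highest at Q = 0. Equivalently, the lowest AVC in the table is 40/4 ≈ $10 at Q = 4, and P = $1 falls below it — price never covers variable cost, so the firm shuts down and loses only its fixed cost.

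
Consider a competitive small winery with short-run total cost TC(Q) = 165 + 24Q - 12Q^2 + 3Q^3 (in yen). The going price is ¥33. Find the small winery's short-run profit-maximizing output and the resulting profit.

Profit = -¥111 at Q = 3

AVC = 24 - 12Q + 3Q^2; min AVC = ¥12 at Q = 2. Since P = ¥33 ≥ min AVC, the firm produces.
With MC = 24 - 24Q + 9Q^2, P = MC on the upward-sloping part at Q* = 3.
TR = 33·3 = 99. TC = 165 + 45 = 210. Profit = 99 − 210 = -¥111.
By producing, the firm covers all variable cost plus ¥54 of fixed cost; shutting down would lose the full ¥165.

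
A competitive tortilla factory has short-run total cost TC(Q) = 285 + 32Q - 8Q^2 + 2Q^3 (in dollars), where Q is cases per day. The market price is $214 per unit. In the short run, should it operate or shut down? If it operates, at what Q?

Produce at Q = 7

Variable cost is VC = 32Q - 8Q^2 + 2Q^3, so AVC = VC/Q = 32 - 8Q + 2Q^2 and MC = dTC/dQ = 32 - 16Q + 6Q^2.
The AVC parabola has its vertex at Q = 8/4 = 2, where AVC = 32 - 8·2 + 2·2^2 = $24.
Since P = $214 ≥ min AVC = $24, price covers variable cost and the firm should produce.
P = MC gives -182 - 16Q + 6Q^2 = 0, with roots -13/3 and 7. Take the larger (rising MC): Q* = 7.
Check: AVC at Q = 7 is $74 ≤ P, so revenue covers variable cost.
Profit = P·Q − TC = 214·7 − 803 = $695.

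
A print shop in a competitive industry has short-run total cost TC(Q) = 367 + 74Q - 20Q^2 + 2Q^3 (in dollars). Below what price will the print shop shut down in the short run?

Short-run supply begins at min AVC. From VC = 74Q - 20Q^2 + 2Q^3, AVC = 74 - 20Q + 2Q^2.
At the minimum of AVC, MC = AVC. MC = 74 - 40Q + 6Q^2; setting MC = AVC gives 4Q^2 - 20Q = 0, so Q = 5. min AVC = 24.
The firm shuts down for any P below $24.

$24 per unit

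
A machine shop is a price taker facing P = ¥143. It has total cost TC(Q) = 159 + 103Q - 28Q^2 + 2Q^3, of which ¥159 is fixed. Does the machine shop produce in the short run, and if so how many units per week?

Strip out fixed cost: VC = 103Q - 28Q^2 + 2Q^3. Then AVC = 103 - 28Q + 2Q^2 and MC = 103 - 56Q + 6Q^2.
AVC hits its minimum where MC = AVC, at Q = 7, giving min AVC = 103 - 28·7 + 2·7^2 = ¥5.
Since P = ¥143 ≥ min AVC = ¥5, price covers variable cost and the firm should produce.
Set P = MC: 143 = 103 - 56Q + 6Q^2 → -40 - 56Q + 6Q^2 = 0. The roots are Q = -2/3 and Q = 10; the profit-maximizing output is on the rising part of MC, so Q* = 10.
Check: AVC at Q = 10 is ¥23 ≤ P, so revenue covers variable cost.
Profit = P·Q − TC = 143·10 − 389 = ¥1041.

Produce at Q = 10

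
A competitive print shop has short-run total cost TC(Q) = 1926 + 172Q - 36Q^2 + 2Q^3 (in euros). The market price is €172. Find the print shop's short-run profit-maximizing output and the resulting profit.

Profit = -€198 at Q = 12

AVC = 172 - 36Q + 2Q^2 has its minimum €10 at Q = 9; price €172 clears that bar, so the firm operates.
MC = 172 - 72Q + 6Q^2. Setting P = MC and taking the root on the rising branch gives Q* = 12.
TR = 172·12 = 2064. TC = 1926 + 336 = 2262. Profit = 2064 − 2262 = -€198.
That loss of €198 beats the €1926 the firm would lose by shutting down; producing recovers €1728 of fixed cost.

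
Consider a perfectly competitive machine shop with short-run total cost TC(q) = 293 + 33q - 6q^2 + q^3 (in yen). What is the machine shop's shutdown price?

¥24 per unit

The firm shuts down when price falls below the minimum of average variable cost. AVC = VC/q = 33 - 6q + q^2.
dAVC/dq = -6 + 2q = 0 gives q = 3. min AVC = 33 - 6·3 + 3^2 = 24.
The firm shuts down for any P below ¥24.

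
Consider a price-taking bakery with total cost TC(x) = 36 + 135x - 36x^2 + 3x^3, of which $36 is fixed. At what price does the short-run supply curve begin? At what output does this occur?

Short-run supply begins at min AVC. From VC = 135x - 36x^2 + 3x^3, AVC = 135 - 36x + 3x^2.
At the minimum of AVC, MC = AVC. MC = 135 - 72x + 9x^2; setting MC = AVC gives 6x^2 - 36x = 0, so x = 6. min AVC = 27.
So the shutdown price is $27.

$27 per unit, at x = 6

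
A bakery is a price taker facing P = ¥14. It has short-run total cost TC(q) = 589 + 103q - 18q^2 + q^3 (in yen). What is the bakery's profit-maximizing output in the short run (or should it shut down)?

Shut down

Strip out fixed cost: VC = 103q - 18q^2 + q^3. Then AVC = 103 - 18q + q^2 and MC = 103 - 36q + 3q^2.
AVC hits its minimum where MC = AVC, at q = 9, giving min AVC = 103 - 18·9 + 9^2 = ¥22.
Since P = ¥14 < min AVC = ¥22, price fails to cover variable cost at any output.
Best response: produce nothing and absorb the ¥589 fixed cost.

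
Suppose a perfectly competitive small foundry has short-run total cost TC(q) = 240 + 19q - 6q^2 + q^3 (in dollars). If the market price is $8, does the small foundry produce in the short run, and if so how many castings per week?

Shut down

Variable cost is VC = 19q - 6q^2 + q^3, so AVC = VC/q = 19 - 6q + q^2 and MC = dTC/dq = 19 - 12q + 3q^2.
The AVC parabola has its vertex at q = 6/2 = 3, where AVC = 19 - 6·3 + 3^2 = $10.
P = $8 lies below min AVC = $10; no output level covers variable cost.
Best response: produce nothing and absorb the $240 fixed cost.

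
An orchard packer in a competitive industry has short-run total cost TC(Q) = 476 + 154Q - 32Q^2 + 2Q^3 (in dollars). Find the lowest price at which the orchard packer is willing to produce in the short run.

Short-run supply begins at min AVC. From VC = 154Q - 32Q^2 + 2Q^3, AVC = 154 - 32Q + 2Q^2.
At the minimum of AVC, MC = AVC. MC = 154 - 64Q + 6Q^2; setting MC = AVC gives 4Q^2 - 32Q = 0, so Q = 8. min AVC = 26.
The firm shuts down for any P below $26.

$26 per unit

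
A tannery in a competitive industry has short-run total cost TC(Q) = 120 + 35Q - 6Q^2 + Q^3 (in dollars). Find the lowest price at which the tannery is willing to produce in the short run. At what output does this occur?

$26 per unit, at Q = 3

The shutdown price is the minimum of AVC. VC = 35Q - 6Q^2 + Q^3, so AVC = 35 - 6Q + Q^2.
dAVC/dQ = -6 + 2Q = 0 gives Q = 3. min AVC = 35 - 6·3 + 3^2 = 26.
The firm shuts down for any P below $26.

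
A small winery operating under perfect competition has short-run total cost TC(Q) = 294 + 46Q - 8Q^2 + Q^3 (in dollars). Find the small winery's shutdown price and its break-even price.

Shutdown price = min AVC. AVC = 46 - 8Q + Q^2, with vertex at Q = 4 and minimum $30.
ATC = 294/Q + 46 - 8Q + Q^2. Setting dATC/dQ = −294/Q^2 − 8 + 2Q = 0 gives Q = 7 (since 2·7^3 − 8·7^2 = 294).
min ATC = 294/7 + 46 − 8·7 + 7^2 = $81. That is the break-even price.
For $30 ≤ P < $81 the firm produces at a loss; below $30 it shuts down.

Shutdown price = $30; break-even price = $81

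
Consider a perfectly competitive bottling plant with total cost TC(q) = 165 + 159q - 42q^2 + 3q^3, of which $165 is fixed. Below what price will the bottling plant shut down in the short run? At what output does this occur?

$12 per unit, at q = 7

The firm shuts down when price falls below the minimum of average variable cost. AVC = VC/q = 159 - 42q + 3q^2.
At the minimum of AVC, MC = AVC. MC = 159 - 84q + 9q^2; setting MC = AVC gives 6q^2 - 42q = 0, so q = 7. min AVC = 12.
The firm shuts down for any P below $12.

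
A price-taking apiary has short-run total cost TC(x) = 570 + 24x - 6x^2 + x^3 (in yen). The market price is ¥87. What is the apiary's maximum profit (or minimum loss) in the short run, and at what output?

Profit = -¥178 at x = 7

AVC = 24 - 6x + x^2 has its minimum ¥15 at x = 3; price ¥87 clears that bar, so the firm operates.
MC = 24 - 12x + 3x^2. Setting P = MC and taking the root on the rising branch gives x* = 7.
TR = 87·7 = 609. TC = 570 + 217 = 787. Profit = 609 − 787 = -¥178.
That loss of ¥178 beats the ¥570 the firm would lose by shutting down; producing recovers ¥392 of fixed cost.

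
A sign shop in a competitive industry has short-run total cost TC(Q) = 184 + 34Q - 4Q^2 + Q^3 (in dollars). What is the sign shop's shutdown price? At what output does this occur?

$30 per unit, at Q = 2

The firm shuts down when price falls below the minimum of average variable cost. AVC = VC/Q = 34 - 4Q + Q^2.
At the minimum of AVC, MC = AVC. MC = 34 - 8Q + 3Q^2; setting MC = AVC gives 2Q^2 - 4Q = 0, so Q = 2. min AVC = 30.
The firm shuts down for any P below $30.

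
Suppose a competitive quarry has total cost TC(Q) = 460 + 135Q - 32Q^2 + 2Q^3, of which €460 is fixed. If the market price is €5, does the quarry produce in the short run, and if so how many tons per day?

Variable cost is VC = 135Q - 32Q^2 + 2Q^3, so AVC = VC/Q = 135 - 32Q + 2Q^2 and MC = dTC/dQ = 135 - 64Q + 6Q^2.
The AVC parabola has its vertex at Q = 32/4 = 8, where AVC = 135 - 32·8 + 2·8^2 = €7.
With P < min AVC (€5 < €7), every unit sold adds to the loss.
Shutting down limits the loss to fixed cost, €460.

Shut down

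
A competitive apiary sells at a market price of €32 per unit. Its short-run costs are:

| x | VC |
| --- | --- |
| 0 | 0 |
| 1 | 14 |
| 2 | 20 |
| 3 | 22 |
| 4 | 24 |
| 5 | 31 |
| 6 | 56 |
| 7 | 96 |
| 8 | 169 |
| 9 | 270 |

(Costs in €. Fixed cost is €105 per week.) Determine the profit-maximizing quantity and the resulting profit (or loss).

x = 6; profit = €31

Profit at each row (π = 32x − TC): x=0: -105; x=1: -87; x=2: -61; x=3: -31; x=4: -1; x=5: 24; x=6: 31; x=7: 23; x=8: -18; x=9: -87.
Profit is maximized at x = 6. AVC there is 56/6 = €9.33 ≤ P, so producing beats shutting down (which would give -€105).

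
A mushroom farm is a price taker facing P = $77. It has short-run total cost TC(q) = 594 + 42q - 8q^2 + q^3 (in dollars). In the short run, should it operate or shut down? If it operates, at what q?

Produce at q = 7

Strip out fixed cost: VC = 42q - 8q^2 + q^3. Then AVC = 42 - 8q + q^2 and MC = 42 - 16q + 3q^2.
AVC is minimized where dAVC/dq = -8 + 2q = 0, at q = 4; min AVC = 42 - 8·4 + 4^2 = $26.
P = $77 exceeds min AVC = $26, so the firm stays open.
P = MC gives -35 - 16q + 3q^2 = 0, with roots -5/3 and 7. Take the larger (rising MC): q* = 7.
Check: AVC at q = 7 is $35 ≤ P, so revenue covers variable cost.
Profit = P·q − TC = 77·7 − 839 = -$300, a loss, but smaller than the $594 fixed cost the firm would lose by shutting down.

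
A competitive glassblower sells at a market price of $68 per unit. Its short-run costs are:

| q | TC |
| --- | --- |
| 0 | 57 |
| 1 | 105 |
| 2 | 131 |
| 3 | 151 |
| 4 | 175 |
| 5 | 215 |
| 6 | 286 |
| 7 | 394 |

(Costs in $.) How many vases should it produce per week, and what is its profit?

q = 5; profit = $125

Compute π = P·q − TC at each output: q=0: -57; q=1: -37; q=2: 5; q=3: 53; q=4: 97; q=5: 125; q=6: 122; q=7: 82.
Profit is maximized at q = 5. AVC there is 158/5 = $31.60 ≤ P, so producing beats shutting down (which would give -$57).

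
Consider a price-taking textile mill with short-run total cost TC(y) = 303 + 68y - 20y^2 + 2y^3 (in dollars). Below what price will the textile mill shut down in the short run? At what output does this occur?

Short-run supply begins at min AVC. From VC = 68y - 20y^2 + 2y^3, AVC = 68 - 20y + 2y^2.
dAVC/dy = -20 + 4y = 0 gives y = 5. min AVC = 68 - 20·5 + 2·5^2 = 18.
The firm shuts down for any P below $18.

$18 per unit, at y = 5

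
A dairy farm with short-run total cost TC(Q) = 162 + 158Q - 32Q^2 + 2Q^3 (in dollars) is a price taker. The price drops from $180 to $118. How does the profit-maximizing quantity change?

MC = 158 - 64Q + 6Q^2; the shutdown threshold is min AVC = $30 (at Q = 8).
With P = $180 above the shutdown price, P = MC gives Q = 11.
At P = $118 ≥ min AVC, set P = MC: Q = 10. The firm stays open but cuts output.

Output falls from 11 to 10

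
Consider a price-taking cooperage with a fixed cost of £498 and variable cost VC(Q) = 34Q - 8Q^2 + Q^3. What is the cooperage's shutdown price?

The firm shuts down when price falls below the minimum of average variable cost. AVC = VC/Q = 34 - 8Q + Q^2.
dAVC/dQ = -8 + 2Q = 0 gives Q = 4. min AVC = 34 - 8·4 + 4^2 = 18.
So the shutdown price is £18.

£18 per unit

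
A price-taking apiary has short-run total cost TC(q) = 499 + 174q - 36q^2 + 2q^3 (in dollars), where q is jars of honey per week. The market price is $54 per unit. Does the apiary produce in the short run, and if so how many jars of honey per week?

Produce at q = 10

From TC, MC = TC'(q) = 174 - 72q + 6q^2 and AVC = VC/q = 174 - 36q + 2q^2.
The AVC parabola has its vertex at q = 36/4 = 9, where AVC = 174 - 36·9 + 2·9^2 = $12.
Since P = $54 ≥ min AVC = $12, price covers variable cost and the firm should produce.
Solving P = MC: 120 - 72q + 6q^2 = 0 ⇒ q = 2 or 10. On the upward-sloping branch, q* = 10.
Check: AVC at q = 10 is $14 ≤ P, so revenue covers variable cost.
Profit = P·q − TC = 54·10 − 639 = -$99, a loss, but smaller than the $499 fixed cost the firm would lose by shutting down.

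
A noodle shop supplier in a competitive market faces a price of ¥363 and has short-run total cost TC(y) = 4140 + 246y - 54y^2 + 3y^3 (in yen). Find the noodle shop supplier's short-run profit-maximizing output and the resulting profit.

Profit = -¥84 at y = 13

AVC = 246 - 54y + 3y^2; min AVC = ¥3 at y = 9. Since P = ¥363 ≥ min AVC, the firm produces.
With MC = 246 - 108y + 9y^2, P = MC on the upward-sloping part at y* = 13.
TR = 363·13 = 4719. TC = 4140 + 663 = 4803. Profit = 4719 − 4803 = -¥84.
By producing, the firm covers all variable cost plus ¥4056 of fixed cost; shutting down would lose the full ¥4140.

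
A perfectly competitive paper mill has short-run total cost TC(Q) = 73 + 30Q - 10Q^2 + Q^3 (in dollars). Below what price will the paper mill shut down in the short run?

The firm shuts down when price falls below the minimum of average variable cost. AVC = VC/Q = 30 - 10Q + Q^2.
dAVC/dQ = -10 + 2Q = 0 gives Q = 5. min AVC = 30 - 10·5 + 5^2 = 5.
For P < $5 the firm produces nothing.

$5 per unit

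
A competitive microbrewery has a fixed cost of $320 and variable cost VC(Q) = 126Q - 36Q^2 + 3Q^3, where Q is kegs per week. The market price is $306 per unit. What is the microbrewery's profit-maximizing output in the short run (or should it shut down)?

Strip out fixed cost: VC = 126Q - 36Q^2 + 3Q^3. Then AVC = 126 - 36Q + 3Q^2 and MC = 126 - 72Q + 9Q^2.
The AVC parabola has its vertex at Q = 36/6 = 6, where AVC = 126 - 36·6 + 3·6^2 = $18.
Since P = $306 ≥ min AVC = $18, price covers variable cost and the firm should produce.
Solving P = MC: -180 - 72Q + 9Q^2 = 0 ⇒ Q = -2 or 10. On the upward-sloping branch, Q* = 10.
Check: AVC at Q = 10 is $66 ≤ P, so revenue covers variable cost.
Profit = P·Q − TC = 306·10 − 980 = $2080.

Produce at Q = 10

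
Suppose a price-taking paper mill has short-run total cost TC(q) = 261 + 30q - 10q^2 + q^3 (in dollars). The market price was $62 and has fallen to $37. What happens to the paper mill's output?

AVC = 30 - 10q + q^2, minimized at q = 5 where min AVC = $5. MC = 30 - 20q + 3q^2.
At P = $62 ≥ min AVC, set P = MC on the rising branch: q = 8.
At P = $37 ≥ min AVC, set P = MC: q = 7. The firm stays open but cuts output.

Output falls from 8 to 7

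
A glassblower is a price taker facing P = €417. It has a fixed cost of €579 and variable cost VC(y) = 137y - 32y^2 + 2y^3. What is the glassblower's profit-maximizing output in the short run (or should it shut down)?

Variable cost is VC = 137y - 32y^2 + 2y^3, so AVC = VC/y = 137 - 32y + 2y^2 and MC = dTC/dy = 137 - 64y + 6y^2.
The AVC parabola has its vertex at y = 32/4 = 8, where AVC = 137 - 32·8 + 2·8^2 = €9.
Because €417 ≥ €9, revenue can cover variable cost; the firm operates.
Set P = MC: 417 = 137 - 64y + 6y^2 → -280 - 64y + 6y^2 = 0. The roots are y = -10/3 and y = 14; the profit-maximizing output is on the rising part of MC, so y* = 14.
Check: AVC at y = 14 is €81 ≤ P, so revenue covers variable cost.
Profit = P·y − TC = 417·14 − 1713 = €4125.

Produce at y = 14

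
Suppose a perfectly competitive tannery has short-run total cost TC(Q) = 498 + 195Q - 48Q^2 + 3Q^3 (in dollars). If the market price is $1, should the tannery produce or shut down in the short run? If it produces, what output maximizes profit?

Strip out fixed cost: VC = 195Q - 48Q^2 + 3Q^3. Then AVC = 195 - 48Q + 3Q^2 and MC = 195 - 96Q + 9Q^2.
AVC hits its minimum where MC = AVC, at Q = 8, giving min AVC = 195 - 48·8 + 3·8^2 = $3.
Since P = $1 < min AVC = $3, price fails to cover variable cost at any output.
The firm minimizes its loss by shutting down and losing only its fixed cost of $498.

Shut down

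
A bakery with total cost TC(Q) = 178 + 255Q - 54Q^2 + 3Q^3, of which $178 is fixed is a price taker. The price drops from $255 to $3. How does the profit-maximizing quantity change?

Output falls from 12 to 0 (the firm shuts down)

MC = 255 - 108Q + 9Q^2; the shutdown threshold is min AVC = $12 (at Q = 9).
With P = $255 above the shutdown price, P = MC gives Q = 12.
At P = $3 < min AVC = $12, price no longer covers variable cost at any output, so the firm shuts down: Q = 0.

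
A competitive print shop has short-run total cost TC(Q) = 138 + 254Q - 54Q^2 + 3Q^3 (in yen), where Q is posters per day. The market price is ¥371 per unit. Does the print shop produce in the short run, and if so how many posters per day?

Produce at Q = 13

Strip out fixed cost: VC = 254Q - 54Q^2 + 3Q^3. Then AVC = 254 - 54Q + 3Q^2 and MC = 254 - 108Q + 9Q^2.
The AVC parabola has its vertex at Q = 54/6 = 9, where AVC = 254 - 54·9 + 3·9^2 = ¥11.
Since P = ¥371 ≥ min AVC = ¥11, price covers variable cost and the firm should produce.
Set P = MC: 371 = 254 - 108Q + 9Q^2 → -117 - 108Q + 9Q^2 = 0. The roots are Q = -1 and Q = 13; the profit-maximizing output is on the rising part of MC, so Q* = 13.
Check: AVC at Q = 13 is ¥59 ≤ P, so revenue covers variable cost.
Profit = P·Q − TC = 371·13 − 905 = ¥3918.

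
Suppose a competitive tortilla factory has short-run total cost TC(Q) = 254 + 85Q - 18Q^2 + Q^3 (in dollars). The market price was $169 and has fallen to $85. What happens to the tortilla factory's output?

AVC = 85 - 18Q + Q^2, minimized at Q = 9 where min AVC = $4. MC = 85 - 36Q + 3Q^2.
At P = $169 ≥ min AVC, set P = MC on the rising branch: Q = 14.
At P = $85 ≥ min AVC, set P = MC: Q = 12. The firm stays open but cuts output.

Output falls from 14 to 12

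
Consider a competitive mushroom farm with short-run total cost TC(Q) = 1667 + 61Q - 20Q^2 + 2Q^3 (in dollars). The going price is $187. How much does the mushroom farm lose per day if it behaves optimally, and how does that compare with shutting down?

Profit = -$371 at Q = 9

AVC = 61 - 20Q + 2Q^2; min AVC = $11 at Q = 5. Since P = $187 ≥ min AVC, the firm produces.
With MC = 61 - 40Q + 6Q^2, P = MC on the upward-sloping part at Q* = 9.
TR = 187·9 = 1683. TC = 1667 + 387 = 2054. Profit = 1683 − 2054 = -$371.
Shutting down would mean losing the fixed cost of $1667, so operating at a loss of $371 is better by $1296.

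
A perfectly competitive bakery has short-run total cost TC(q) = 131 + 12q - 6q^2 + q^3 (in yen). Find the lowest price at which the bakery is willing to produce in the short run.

The shutdown price is the minimum of AVC. VC = 12q - 6q^2 + q^3, so AVC = 12 - 6q + q^2.
At the minimum of AVC, MC = AVC. MC = 12 - 12q + 3q^2; setting MC = AVC gives 2q^2 - 6q = 0, so q = 3. min AVC = 3.
So the shutdown price is ¥3.

¥3 per unit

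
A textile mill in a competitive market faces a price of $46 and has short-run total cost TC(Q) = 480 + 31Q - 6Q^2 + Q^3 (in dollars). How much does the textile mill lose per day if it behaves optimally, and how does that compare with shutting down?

Profit = -$380 at Q = 5

AVC = 31 - 6Q + Q^2 has its minimum $22 at Q = 3; price $46 clears that bar, so the firm operates.
With MC = 31 - 12Q + 3Q^2, P = MC on the upward-sloping part at Q* = 5.
TR = 46·5 = 230. TC = 480 + 130 = 610. Profit = 230 − 610 = -$380.
That loss of $380 beats the $480 the firm would lose by shutting down; producing recovers $100 of fixed cost.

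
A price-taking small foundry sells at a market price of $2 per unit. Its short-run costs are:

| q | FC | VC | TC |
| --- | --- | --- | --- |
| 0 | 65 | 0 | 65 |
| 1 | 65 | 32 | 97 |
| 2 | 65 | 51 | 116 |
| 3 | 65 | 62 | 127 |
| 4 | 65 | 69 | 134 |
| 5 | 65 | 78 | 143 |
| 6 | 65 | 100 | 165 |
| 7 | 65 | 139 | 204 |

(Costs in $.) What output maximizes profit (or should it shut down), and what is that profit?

q = 0 (shut down); profit = -$65

Tabulate TR − TC: q=0: -65; q=1: -95; q=2: -112; q=3: -121; q=4: -126; q=5: -133; q=6: -153; q=7: -190.
Profit is highest at q = 0. Equivalently, the lowest AVC in the table is 78/5 ≈ $15.60 at q = 5, and P = $2 falls below it — price never covers variable cost, so the firm shuts down and loses only its fixed cost.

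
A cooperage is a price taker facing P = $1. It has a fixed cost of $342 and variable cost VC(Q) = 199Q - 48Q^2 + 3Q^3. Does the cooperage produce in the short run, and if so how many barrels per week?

Shut down

Strip out fixed cost: VC = 199Q - 48Q^2 + 3Q^3. Then AVC = 199 - 48Q + 3Q^2 and MC = 199 - 96Q + 9Q^2.
The AVC parabola has its vertex at Q = 48/6 = 8, where AVC = 199 - 48·8 + 3·8^2 = $7.
With P < min AVC ($1 < $7), every unit sold adds to the loss.
Shutting down limits the loss to fixed cost, $342.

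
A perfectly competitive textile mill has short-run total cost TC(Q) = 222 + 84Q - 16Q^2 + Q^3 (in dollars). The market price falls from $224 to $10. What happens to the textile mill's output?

Output falls from 14 to 0 (the firm shuts down)

MC = 84 - 32Q + 3Q^2; the shutdown threshold is min AVC = $20 (at Q = 8).
With P = $224 above the shutdown price, P = MC gives Q = 14.
At P = $10 < min AVC = $20, price no longer covers variable cost at any output, so the firm shuts down: Q = 0.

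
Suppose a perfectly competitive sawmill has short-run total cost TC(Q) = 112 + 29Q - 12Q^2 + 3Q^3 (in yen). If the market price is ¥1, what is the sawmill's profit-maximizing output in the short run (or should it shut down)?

From TC, MC = TC'(Q) = 29 - 24Q + 9Q^2 and AVC = VC/Q = 29 - 12Q + 3Q^2.
The AVC parabola has its vertex at Q = 12/6 = 2, where AVC = 29 - 12·2 + 3·2^2 = ¥17.
With P < min AVC (¥1 < ¥17), every unit sold adds to the loss.
The firm minimizes its loss by shutting down and losing only its fixed cost of ¥112.

Shut down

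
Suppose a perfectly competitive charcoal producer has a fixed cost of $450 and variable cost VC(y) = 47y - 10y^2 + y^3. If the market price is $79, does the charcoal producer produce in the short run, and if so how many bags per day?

From TC, MC = TC'(y) = 47 - 20y + 3y^2 and AVC = VC/y = 47 - 10y + y^2.
The AVC parabola has its vertex at y = 10/2 = 5, where AVC = 47 - 10·5 + 5^2 = $22.
Because $79 ≥ $22, revenue can cover variable cost; the firm operates.
Set P = MC: 79 = 47 - 20y + 3y^2 → -32 - 20y + 3y^2 = 0. The roots are y = -4/3 and y = 8; the profit-maximizing output is on the rising part of MC, so y* = 8.
Check: AVC at y = 8 is $31 ≤ P, so revenue covers variable cost.
Profit = P·y − TC = 79·8 − 698 = -$66, a loss, but smaller than the $450 fixed cost the firm would lose by shutting down.

Produce at y = 8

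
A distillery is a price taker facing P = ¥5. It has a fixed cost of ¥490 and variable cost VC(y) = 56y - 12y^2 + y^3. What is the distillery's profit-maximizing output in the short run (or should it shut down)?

Shut down

Strip out fixed cost: VC = 56y - 12y^2 + y^3. Then AVC = 56 - 12y + y^2 and MC = 56 - 24y + 3y^2.
AVC hits its minimum where MC = AVC, at y = 6, giving min AVC = 56 - 12·6 + 6^2 = ¥20.
P = ¥5 lies below min AVC = ¥20; no output level covers variable cost.
Best response: produce nothing and absorb the ¥490 fixed cost.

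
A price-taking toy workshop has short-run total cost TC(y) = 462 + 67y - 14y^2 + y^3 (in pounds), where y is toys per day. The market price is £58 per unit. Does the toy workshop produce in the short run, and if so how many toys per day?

Produce at y = 9

Variable cost is VC = 67y - 14y^2 + y^3, so AVC = VC/y = 67 - 14y + y^2 and MC = dTC/dy = 67 - 28y + 3y^2.
AVC is minimized where dAVC/dy = -14 + 2y = 0, at y = 7; min AVC = 67 - 14·7 + 7^2 = £18.
Because £58 ≥ £18, revenue can cover variable cost; the firm operates.
Solving P = MC: 9 - 28y + 3y^2 = 0 ⇒ y = 1/3 or 9. On the upward-sloping branch, y* = 9.
Check: AVC at y = 9 is £22 ≤ P, so revenue covers variable cost.
Profit = P·y − TC = 58·9 − 660 = -£138, a loss, but smaller than the £462 fixed cost the firm would lose by shutting down.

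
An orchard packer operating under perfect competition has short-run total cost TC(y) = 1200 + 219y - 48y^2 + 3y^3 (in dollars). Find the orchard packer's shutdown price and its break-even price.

Shutdown price = $27; break-even price = $159

Shutdown price = min AVC. AVC = 219 - 48y + 3y^2, with vertex at y = 8 and minimum $27.
ATC = 1200/y + 219 - 48y + 3y^2. Setting dATC/dy = −1200/y^2 − 48 + 6y = 0 gives y = 10 (since 6·10^3 − 48·10^2 = 1200).
min ATC = 1200/10 + 219 − 48·10 + 3·10^2 = $159. That is the break-even price.
For $27 ≤ P < $159 the firm produces at a loss; below $27 it shuts down.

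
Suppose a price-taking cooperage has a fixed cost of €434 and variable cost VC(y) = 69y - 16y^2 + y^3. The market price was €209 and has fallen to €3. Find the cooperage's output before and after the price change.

MC = 69 - 32y + 3y^2; the shutdown threshold is min AVC = €5 (at y = 8).
At P = €209 ≥ min AVC, set P = MC on the rising branch: y = 14.
At P = €3 < min AVC = €5, price no longer covers variable cost at any output, so the firm shuts down: y = 0.

Output falls from 14 to 0 (the firm shuts down)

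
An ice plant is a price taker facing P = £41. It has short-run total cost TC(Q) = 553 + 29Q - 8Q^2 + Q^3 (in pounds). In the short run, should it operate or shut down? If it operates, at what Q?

From TC, MC = TC'(Q) = 29 - 16Q + 3Q^2 and AVC = VC/Q = 29 - 8Q + Q^2.
The AVC parabola has its vertex at Q = 8/2 = 4, where AVC = 29 - 8·4 + 4^2 = £13.
P = £41 exceeds min AVC = £13, so the firm stays open.
P = MC gives -12 - 16Q + 3Q^2 = 0, with roots -2/3 and 6. Take the larger (rising MC): Q* = 6.
Check: AVC at Q = 6 is £17 ≤ P, so revenue covers variable cost.
Profit = P·Q − TC = 41·6 − 655 = -£409, a loss, but smaller than the £553 fixed cost the firm would lose by shutting down.

Produce at Q = 6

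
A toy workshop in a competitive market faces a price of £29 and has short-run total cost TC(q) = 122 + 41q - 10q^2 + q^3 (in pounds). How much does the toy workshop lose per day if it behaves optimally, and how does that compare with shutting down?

AVC = 41 - 10q + q^2; min AVC = £16 at q = 5. Since P = £29 ≥ min AVC, the firm produces.
MC = 41 - 20q + 3q^2. Setting P = MC and taking the root on the rising branch gives q* = 6.
TR = 29·6 = 174. TC = 122 + 102 = 224. Profit = 174 − 224 = -£50.
That loss of £50 beats the £122 the firm would lose by shutting down; producing recovers £72 of fixed cost.

Profit = -£50 at q = 6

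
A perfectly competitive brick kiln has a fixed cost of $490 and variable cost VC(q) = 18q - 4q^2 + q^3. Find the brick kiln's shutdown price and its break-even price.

AVC = 18 - 4q + q^2; minimized at q = 2, giving min AVC = $14. That is the shutdown price.
ATC = 490/q + 18 - 4q + q^2. Setting dATC/dq = −490/q^2 − 4 + 2q = 0 gives q = 7 (since 2·7^3 − 4·7^2 = 490).
min ATC = 490/7 + 18 − 4·7 + 7^2 = $109. That is the break-even price.
Between these two prices the firm operates at a loss; above $109 it earns a profit.

Shutdown price = $14; break-even price = $109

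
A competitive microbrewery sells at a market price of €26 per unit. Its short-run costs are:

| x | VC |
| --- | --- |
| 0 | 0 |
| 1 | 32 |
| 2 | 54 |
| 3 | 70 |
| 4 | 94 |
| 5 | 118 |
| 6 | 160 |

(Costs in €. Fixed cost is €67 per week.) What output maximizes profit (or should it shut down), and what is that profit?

x = 5; profit = -€55

Compute π = P·x − TC at each output: x=0: -67; x=1: -73; x=2: -69; x=3: -59; x=4: -57; x=5: -55; x=6: -71.
Profit is maximized at x = 5. AVC there is 118/5 = €23.60 ≤ P, so producing beats shutting down (which would give -€67).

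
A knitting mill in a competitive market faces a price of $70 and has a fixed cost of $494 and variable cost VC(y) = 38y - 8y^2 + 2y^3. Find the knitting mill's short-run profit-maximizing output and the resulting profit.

AVC = 38 - 8y + 2y^2 has its minimum $30 at y = 2; price $70 clears that bar, so the firm operates.
MC = 38 - 16y + 6y^2. Setting P = MC and taking the root on the rising branch gives y* = 4.
TR = 70·4 = 280. TC = 494 + 152 = 646. Profit = 280 − 646 = -$366.
That loss of $366 beats the $494 the firm would lose by shutting down; producing recovers $128 of fixed cost.

Profit = -$366 at y = 4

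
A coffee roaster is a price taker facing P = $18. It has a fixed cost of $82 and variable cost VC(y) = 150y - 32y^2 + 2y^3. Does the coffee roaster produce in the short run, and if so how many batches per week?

Shut down

From TC, MC = TC'(y) = 150 - 64y + 6y^2 and AVC = VC/y = 150 - 32y + 2y^2.
The AVC parabola has its vertex at y = 32/4 = 8, where AVC = 150 - 32·8 + 2·8^2 = $22.
With P < min AVC ($18 < $22), every unit sold adds to the loss.
Shutting down limits the loss to fixed cost, $82.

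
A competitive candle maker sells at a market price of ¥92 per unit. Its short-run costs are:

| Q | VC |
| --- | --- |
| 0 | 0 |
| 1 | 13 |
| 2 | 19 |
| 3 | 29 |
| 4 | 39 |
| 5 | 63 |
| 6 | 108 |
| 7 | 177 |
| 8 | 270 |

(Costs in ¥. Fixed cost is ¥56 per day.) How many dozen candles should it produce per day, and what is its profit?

Compute π = P·Q − TC at each output: Q=0: -56; Q=1: 23; Q=2: 109; Q=3: 191; Q=4: 273; Q=5: 341; Q=6: 388; Q=7: 411; Q=8: 410.
Profit is maximized at Q = 7. AVC there is 177/7 = ¥25.29 ≤ P, so producing beats shutting down (which would give -¥56).

Q = 7; profit = ¥411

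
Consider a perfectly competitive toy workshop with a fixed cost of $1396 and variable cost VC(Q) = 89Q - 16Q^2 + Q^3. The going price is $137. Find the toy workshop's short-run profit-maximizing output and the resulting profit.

Profit = -$244 at Q = 12

AVC = 89 - 16Q + Q^2 has its minimum $25 at Q = 8; price $137 clears that bar, so the firm operates.
With MC = 89 - 32Q + 3Q^2, P = MC on the upward-sloping part at Q* = 12.
TR = 137·12 = 1644. TC = 1396 + 492 = 1888. Profit = 1644 − 1888 = -$244.
Shutting down would mean losing the fixed cost of $1396, so operating at a loss of $244 is better by $1152.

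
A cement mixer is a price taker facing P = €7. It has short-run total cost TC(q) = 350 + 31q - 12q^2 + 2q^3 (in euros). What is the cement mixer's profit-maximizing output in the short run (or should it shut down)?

Shut down

Variable cost is VC = 31q - 12q^2 + 2q^3, so AVC = VC/q = 31 - 12q + 2q^2 and MC = dTC/dq = 31 - 24q + 6q^2.
AVC is minimized where dAVC/dq = -12 + 4q = 0, at q = 3; min AVC = 31 - 12·3 + 2·3^2 = €13.
Since P = €7 < min AVC = €13, price fails to cover variable cost at any output.
Best response: produce nothing and absorb the €350 fixed cost.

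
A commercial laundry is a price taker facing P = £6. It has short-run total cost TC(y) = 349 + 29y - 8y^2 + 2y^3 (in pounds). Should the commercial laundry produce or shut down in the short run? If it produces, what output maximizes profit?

Variable cost is VC = 29y - 8y^2 + 2y^3, so AVC = VC/y = 29 - 8y + 2y^2 and MC = dTC/dy = 29 - 16y + 6y^2.
AVC is minimized where dAVC/dy = -8 + 4y = 0, at y = 2; min AVC = 29 - 8·2 + 2·2^2 = £21.
With P < min AVC (£6 < £21), every unit sold adds to the loss.
Shutting down limits the loss to fixed cost, £349.

Shut down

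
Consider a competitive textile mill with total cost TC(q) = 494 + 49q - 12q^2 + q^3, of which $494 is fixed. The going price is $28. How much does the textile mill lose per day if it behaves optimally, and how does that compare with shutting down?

AVC = 49 - 12q + q^2; min AVC = $13 at q = 6. Since P = $28 ≥ min AVC, the firm produces.
MC = 49 - 24q + 3q^2. Setting P = MC and taking the root on the rising branch gives q* = 7.
TR = 28·7 = 196. TC = 494 + 98 = 592. Profit = 196 − 592 = -$396.
By producing, the firm covers all variable cost plus $98 of fixed cost; shutting down would lose the full $494.

Profit = -$396 at q = 7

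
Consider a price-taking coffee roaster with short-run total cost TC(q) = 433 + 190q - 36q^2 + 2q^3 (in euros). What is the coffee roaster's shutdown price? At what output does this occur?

€28 per unit, at q = 9

The shutdown price is the minimum of AVC. VC = 190q - 36q^2 + 2q^3, so AVC = 190 - 36q + 2q^2.
At the minimum of AVC, MC = AVC. MC = 190 - 72q + 6q^2; setting MC = AVC gives 4q^2 - 36q = 0, so q = 9. min AVC = 28.
The firm shuts down for any P below €28.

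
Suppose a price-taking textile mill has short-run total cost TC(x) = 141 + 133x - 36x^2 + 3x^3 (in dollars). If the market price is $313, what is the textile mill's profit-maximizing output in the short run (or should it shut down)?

From TC, MC = TC'(x) = 133 - 72x + 9x^2 and AVC = VC/x = 133 - 36x + 3x^2.
AVC hits its minimum where MC = AVC, at x = 6, giving min AVC = 133 - 36·6 + 3·6^2 = $25.
Because $313 ≥ $25, revenue can cover variable cost; the firm operates.
Solving P = MC: -180 - 72x + 9x^2 = 0 ⇒ x = -2 or 10. On the upward-sloping branch, x* = 10.
Check: AVC at x = 10 is $73 ≤ P, so revenue covers variable cost.
Profit = P·x − TC = 313·10 − 871 = $2259.

Produce at x = 10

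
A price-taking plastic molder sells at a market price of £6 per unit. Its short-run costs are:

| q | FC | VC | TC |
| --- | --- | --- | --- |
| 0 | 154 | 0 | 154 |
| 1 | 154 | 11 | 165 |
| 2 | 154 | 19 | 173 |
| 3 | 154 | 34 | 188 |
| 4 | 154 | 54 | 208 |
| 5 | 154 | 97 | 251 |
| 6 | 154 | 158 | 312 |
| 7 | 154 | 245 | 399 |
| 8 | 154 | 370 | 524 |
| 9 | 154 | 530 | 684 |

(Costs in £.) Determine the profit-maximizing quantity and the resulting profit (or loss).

q = 0 (shut down); profit = -£154

Compute π = P·q − TC at each output: q=0: -154; q=1: -159; q=2: -161; q=3: -170; q=4: -184; q=5: -221; q=6: -276; q=7: -357; q=8: -476; q=9: -630.
Profit is highest at q = 0. Equivalently, the lowest AVC in the table is 19/2 ≈ £9.50 at q = 2, and P = £6 falls below it — price never covers variable cost, so the firm shuts down and loses only its fixed cost.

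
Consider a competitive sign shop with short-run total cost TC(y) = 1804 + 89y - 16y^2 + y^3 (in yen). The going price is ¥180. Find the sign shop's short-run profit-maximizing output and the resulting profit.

Profit = -¥114 at y = 13

AVC = 89 - 16y + y^2 has its minimum ¥25 at y = 8; price ¥180 clears that bar, so the firm operates.
MC = 89 - 32y + 3y^2. Setting P = MC and taking the root on the rising branch gives y* = 13.
TR = 180·13 = 2340. TC = 1804 + 650 = 2454. Profit = 2340 − 2454 = -¥114.
That loss of ¥114 beats the ¥1804 the firm would lose by shutting down; producing recovers ¥1690 of fixed cost.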